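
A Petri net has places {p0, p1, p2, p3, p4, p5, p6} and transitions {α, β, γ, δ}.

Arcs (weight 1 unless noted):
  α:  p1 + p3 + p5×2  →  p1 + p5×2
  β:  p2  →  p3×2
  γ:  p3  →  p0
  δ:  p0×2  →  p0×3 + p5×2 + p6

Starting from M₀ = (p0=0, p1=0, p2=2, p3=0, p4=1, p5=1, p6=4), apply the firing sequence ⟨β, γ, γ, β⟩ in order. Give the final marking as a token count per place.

(p0=2, p1=0, p2=0, p3=2, p4=1, p5=1, p6=4)

step 1: fire β:  (p0=0, p1=0, p2=2, p3=0, p4=1, p5=1, p6=4) → (p0=0, p1=0, p2=1, p3=2, p4=1, p5=1, p6=4)
step 2: fire γ:  (p0=0, p1=0, p2=1, p3=2, p4=1, p5=1, p6=4) → (p0=1, p1=0, p2=1, p3=1, p4=1, p5=1, p6=4)
step 3: fire γ:  (p0=1, p1=0, p2=1, p3=1, p4=1, p5=1, p6=4) → (p0=2, p1=0, p2=1, p3=0, p4=1, p5=1, p6=4)
step 4: fire β:  (p0=2, p1=0, p2=1, p3=0, p4=1, p5=1, p6=4) → (p0=2, p1=0, p2=0, p3=2, p4=1, p5=1, p6=4)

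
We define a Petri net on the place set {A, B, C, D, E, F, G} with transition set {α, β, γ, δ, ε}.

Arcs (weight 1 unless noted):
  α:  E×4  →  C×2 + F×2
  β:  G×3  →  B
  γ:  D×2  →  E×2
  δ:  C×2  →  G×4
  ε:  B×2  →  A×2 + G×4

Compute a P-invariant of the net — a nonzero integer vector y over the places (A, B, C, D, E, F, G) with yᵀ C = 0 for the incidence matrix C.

y = (A:0, B:0, C:0, D:1, E:1, F:2, G:0)

Incidence matrix C (rows=places, cols=transitions):
        α    β    γ    δ    ε
    A   0    0    0    0    2
    B   0    1    0    0   -2
    C   2    0    0   -2    0
    D   0    0   -2    0    0
    E  -4    0    2    0    0
    F   2    0    0    0    0
    G   0   -3    0    4    4

Candidate y = [0, 0, 0, 1, 1, 2, 0]; check y·C column-wise:
  col α: 0·2 + 1·0 + 1·-4 + 2·2 = 0
  col β: 0·1 + 1·0 + 1·0 + 2·0 + 0·-3 = 0
  col γ: 1·-2 + 1·2 + 2·0 = 0
  col δ: 0·-2 + 1·0 + 1·0 + 2·0 + 0·4 = 0
  col ε: 0·2 + 0·-2 + 1·0 + 1·0 + 2·0 + 0·4 = 0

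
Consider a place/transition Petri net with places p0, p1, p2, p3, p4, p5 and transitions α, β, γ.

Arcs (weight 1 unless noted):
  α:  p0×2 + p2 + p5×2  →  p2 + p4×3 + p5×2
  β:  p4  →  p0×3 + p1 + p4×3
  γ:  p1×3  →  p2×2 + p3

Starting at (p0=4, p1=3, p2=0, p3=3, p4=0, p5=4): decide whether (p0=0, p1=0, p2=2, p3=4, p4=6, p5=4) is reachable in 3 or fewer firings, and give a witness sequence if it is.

YES — reachable via ⟨γ, α, α⟩ (3 firings)

step 1: fire γ:  (p0=4, p1=3, p2=0, p3=3, p4=0, p5=4) → (p0=4, p1=0, p2=2, p3=4, p4=0, p5=4)
step 2: fire α:  (p0=4, p1=0, p2=2, p3=4, p4=0, p5=4) → (p0=2, p1=0, p2=2, p3=4, p4=3, p5=4)
step 3: fire α:  (p0=2, p1=0, p2=2, p3=4, p4=3, p5=4) → (p0=0, p1=0, p2=2, p3=4, p4=6, p5=4)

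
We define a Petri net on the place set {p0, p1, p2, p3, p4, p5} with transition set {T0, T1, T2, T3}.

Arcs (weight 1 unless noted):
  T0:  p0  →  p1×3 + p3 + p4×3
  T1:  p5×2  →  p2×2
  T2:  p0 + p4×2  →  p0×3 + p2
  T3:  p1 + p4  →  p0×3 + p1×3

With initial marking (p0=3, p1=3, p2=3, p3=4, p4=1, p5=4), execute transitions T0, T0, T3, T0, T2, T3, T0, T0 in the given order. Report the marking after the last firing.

step 1: fire T0:  (p0=3, p1=3, p2=3, p3=4, p4=1, p5=4) → (p0=2, p1=6, p2=3, p3=5, p4=4, p5=4)
step 2: fire T0:  (p0=2, p1=6, p2=3, p3=5, p4=4, p5=4) → (p0=1, p1=9, p2=3, p3=6, p4=7, p5=4)
step 3: fire T3:  (p0=1, p1=9, p2=3, p3=6, p4=7, p5=4) → (p0=4, p1=11, p2=3, p3=6, p4=6, p5=4)
step 4: fire T0:  (p0=4, p1=11, p2=3, p3=6, p4=6, p5=4) → (p0=3, p1=14, p2=3, p3=7, p4=9, p5=4)
step 5: fire T2:  (p0=3, p1=14, p2=3, p3=7, p4=9, p5=4) → (p0=5, p1=14, p2=4, p3=7, p4=7, p5=4)
step 6: fire T3:  (p0=5, p1=14, p2=4, p3=7, p4=7, p5=4) → (p0=8, p1=16, p2=4, p3=7, p4=6, p5=4)
step 7: fire T0:  (p0=8, p1=16, p2=4, p3=7, p4=6, p5=4) → (p0=7, p1=19, p2=4, p3=8, p4=9, p5=4)
step 8: fire T0:  (p0=7, p1=19, p2=4, p3=8, p4=9, p5=4) → (p0=6, p1=22, p2=4, p3=9, p4=12, p5=4)

(p0=6, p1=22, p2=4, p3=9, p4=12, p5=4)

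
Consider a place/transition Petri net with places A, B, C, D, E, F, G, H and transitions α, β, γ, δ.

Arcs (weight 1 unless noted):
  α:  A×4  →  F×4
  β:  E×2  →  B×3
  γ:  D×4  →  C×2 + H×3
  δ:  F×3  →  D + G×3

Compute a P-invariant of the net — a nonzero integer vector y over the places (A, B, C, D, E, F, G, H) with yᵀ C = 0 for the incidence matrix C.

y = (A:0, B:2, C:0, D:0, E:3, F:0, G:0, H:0)

Incidence matrix C (rows=places, cols=transitions):
        α    β    γ    δ
    A  -4    0    0    0
    B   0    3    0    0
    C   0    0    2    0
    D   0    0   -4    1
    E   0   -2    0    0
    F   4    0    0   -3
    G   0    0    0    3
    H   0    0    3    0

Candidate y = [0, 2, 0, 0, 3, 0, 0, 0]; check y·C column-wise:
  col α: 0·-4 + 2·0 + 3·0 + 0·4 = 0
  col β: 2·3 + 3·-2 = 0
  col γ: 2·0 + 0·2 + 0·-4 + 3·0 + 0·3 = 0
  col δ: 2·0 + 0·1 + 3·0 + 0·-3 + 0·3 = 0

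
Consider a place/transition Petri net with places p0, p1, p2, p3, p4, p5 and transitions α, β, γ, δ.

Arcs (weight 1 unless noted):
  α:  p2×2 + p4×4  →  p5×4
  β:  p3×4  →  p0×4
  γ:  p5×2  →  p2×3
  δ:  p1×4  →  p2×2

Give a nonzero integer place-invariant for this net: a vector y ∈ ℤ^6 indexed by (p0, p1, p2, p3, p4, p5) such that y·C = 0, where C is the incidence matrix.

y = (p0:1, p1:0, p2:0, p3:1, p4:0, p5:0)

Incidence matrix C (rows=places, cols=transitions):
        α    β    γ    δ
   p0   0    4    0    0
   p1   0    0    0   -4
   p2  -2    0    3    2
   p3   0   -4    0    0
   p4  -4    0    0    0
   p5   4    0   -2    0

Candidate y = [1, 0, 0, 1, 0, 0]; check y·C column-wise:
  col α: 1·0 + 0·-2 + 1·0 + 0·-4 + 0·4 = 0
  col β: 1·4 + 1·-4 = 0
  col γ: 1·0 + 0·3 + 1·0 + 0·-2 = 0
  col δ: 1·0 + 0·-4 + 0·2 + 1·0 = 0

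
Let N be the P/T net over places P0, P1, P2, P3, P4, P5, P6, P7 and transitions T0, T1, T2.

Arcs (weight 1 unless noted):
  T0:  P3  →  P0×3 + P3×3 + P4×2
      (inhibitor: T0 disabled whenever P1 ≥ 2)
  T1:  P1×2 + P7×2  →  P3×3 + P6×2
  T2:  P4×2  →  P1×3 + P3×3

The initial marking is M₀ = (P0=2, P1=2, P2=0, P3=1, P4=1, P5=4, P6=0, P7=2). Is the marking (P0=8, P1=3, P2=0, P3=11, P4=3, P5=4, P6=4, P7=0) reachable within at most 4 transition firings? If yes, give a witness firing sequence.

depth 0: 1 marking
depth 1: 2 markings reached so far
depth 2: 3 markings reached so far
depth 3: 5 markings reached so far
depth 4: 7 markings reached so far
target is not among the 7 markings reachable within 4 steps

NO — not reachable within 4 firings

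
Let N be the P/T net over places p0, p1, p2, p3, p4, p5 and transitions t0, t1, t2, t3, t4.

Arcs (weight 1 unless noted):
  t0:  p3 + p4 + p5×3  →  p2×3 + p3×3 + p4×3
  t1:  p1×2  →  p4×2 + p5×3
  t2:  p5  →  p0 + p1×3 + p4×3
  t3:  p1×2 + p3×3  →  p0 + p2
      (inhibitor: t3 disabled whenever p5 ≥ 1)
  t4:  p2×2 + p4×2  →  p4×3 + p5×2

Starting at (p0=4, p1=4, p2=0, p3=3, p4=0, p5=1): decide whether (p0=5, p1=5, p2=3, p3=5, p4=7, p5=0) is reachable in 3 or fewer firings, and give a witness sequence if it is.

YES — reachable via ⟨t1, t0, t2⟩ (3 firings)

step 1: fire t1:  (p0=4, p1=4, p2=0, p3=3, p4=0, p5=1) → (p0=4, p1=2, p2=0, p3=3, p4=2, p5=4)
step 2: fire t0:  (p0=4, p1=2, p2=0, p3=3, p4=2, p5=4) → (p0=4, p1=2, p2=3, p3=5, p4=4, p5=1)
step 3: fire t2:  (p0=4, p1=2, p2=3, p3=5, p4=4, p5=1) → (p0=5, p1=5, p2=3, p3=5, p4=7, p5=0)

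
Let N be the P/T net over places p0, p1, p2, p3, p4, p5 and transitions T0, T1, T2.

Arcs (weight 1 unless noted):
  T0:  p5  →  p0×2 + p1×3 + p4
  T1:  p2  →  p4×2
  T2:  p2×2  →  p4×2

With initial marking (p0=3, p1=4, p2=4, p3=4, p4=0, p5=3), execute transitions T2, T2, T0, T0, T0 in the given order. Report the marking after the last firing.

(p0=9, p1=13, p2=0, p3=4, p4=7, p5=0)

step 1: fire T2:  (p0=3, p1=4, p2=4, p3=4, p4=0, p5=3) → (p0=3, p1=4, p2=2, p3=4, p4=2, p5=3)
step 2: fire T2:  (p0=3, p1=4, p2=2, p3=4, p4=2, p5=3) → (p0=3, p1=4, p2=0, p3=4, p4=4, p5=3)
step 3: fire T0:  (p0=3, p1=4, p2=0, p3=4, p4=4, p5=3) → (p0=5, p1=7, p2=0, p3=4, p4=5, p5=2)
step 4: fire T0:  (p0=5, p1=7, p2=0, p3=4, p4=5, p5=2) → (p0=7, p1=10, p2=0, p3=4, p4=6, p5=1)
step 5: fire T0:  (p0=7, p1=10, p2=0, p3=4, p4=6, p5=1) → (p0=9, p1=13, p2=0, p3=4, p4=7, p5=0)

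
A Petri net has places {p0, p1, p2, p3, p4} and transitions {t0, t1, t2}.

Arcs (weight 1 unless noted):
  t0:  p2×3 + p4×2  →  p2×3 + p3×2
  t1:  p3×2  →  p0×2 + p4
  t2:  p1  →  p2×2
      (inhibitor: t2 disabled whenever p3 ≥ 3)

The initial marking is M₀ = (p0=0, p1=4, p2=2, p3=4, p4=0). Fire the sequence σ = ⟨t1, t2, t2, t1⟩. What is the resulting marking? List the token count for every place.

(p0=4, p1=2, p2=6, p3=0, p4=2)

step 1: fire t1:  (p0=0, p1=4, p2=2, p3=4, p4=0) → (p0=2, p1=4, p2=2, p3=2, p4=1)
step 2: fire t2:  (p0=2, p1=4, p2=2, p3=2, p4=1) → (p0=2, p1=3, p2=4, p3=2, p4=1)
step 3: fire t2:  (p0=2, p1=3, p2=4, p3=2, p4=1) → (p0=2, p1=2, p2=6, p3=2, p4=1)
step 4: fire t1:  (p0=2, p1=2, p2=6, p3=2, p4=1) → (p0=4, p1=2, p2=6, p3=0, p4=2)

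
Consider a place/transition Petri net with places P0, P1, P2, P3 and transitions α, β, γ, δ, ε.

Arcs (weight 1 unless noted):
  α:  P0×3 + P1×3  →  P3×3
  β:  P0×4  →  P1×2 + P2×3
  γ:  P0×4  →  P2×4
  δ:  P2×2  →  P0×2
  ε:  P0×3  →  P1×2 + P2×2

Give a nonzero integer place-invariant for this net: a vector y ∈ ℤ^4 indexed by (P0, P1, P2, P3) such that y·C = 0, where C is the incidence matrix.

y = (P0:2, P1:1, P2:2, P3:3)

Incidence matrix C (rows=places, cols=transitions):
        α    β    γ    δ    ε
   P0  -3   -4   -4    2   -3
   P1  -3    2    0    0    2
   P2   0    3    4   -2    2
   P3   3    0    0    0    0

Candidate y = [2, 1, 2, 3]; check y·C column-wise:
  col α: 2·-3 + 1·-3 + 2·0 + 3·3 = 0
  col β: 2·-4 + 1·2 + 2·3 + 3·0 = 0
  col γ: 2·-4 + 1·0 + 2·4 + 3·0 = 0
  col δ: 2·2 + 1·0 + 2·-2 + 3·0 = 0
  col ε: 2·-3 + 1·2 + 2·2 + 3·0 = 0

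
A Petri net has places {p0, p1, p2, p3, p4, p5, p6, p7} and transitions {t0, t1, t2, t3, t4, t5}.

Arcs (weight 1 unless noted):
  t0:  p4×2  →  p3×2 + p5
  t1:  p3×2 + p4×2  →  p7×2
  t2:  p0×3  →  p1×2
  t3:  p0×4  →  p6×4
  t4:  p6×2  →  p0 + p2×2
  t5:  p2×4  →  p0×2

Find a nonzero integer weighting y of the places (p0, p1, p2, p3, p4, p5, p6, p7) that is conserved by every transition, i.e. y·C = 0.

y = (p0:0, p1:0, p2:0, p3:1, p4:-1, p5:-4, p6:0, p7:0)

Incidence matrix C (rows=places, cols=transitions):
       t0   t1   t2   t3   t4   t5
   p0   0    0   -3   -4    1    2
   p1   0    0    2    0    0    0
   p2   0    0    0    0    2   -4
   p3   2   -2    0    0    0    0
   p4  -2   -2    0    0    0    0
   p5   1    0    0    0    0    0
   p6   0    0    0    4   -2    0
   p7   0    2    0    0    0    0

Candidate y = [0, 0, 0, 1, -1, -4, 0, 0]; check y·C column-wise:
  col t0: 1·2 + -1·-2 + -4·1 = 0
  col t1: 1·-2 + -1·-2 + -4·0 + 0·2 = 0
  col t2: 0·-3 + 0·2 + 1·0 + -1·0 + -4·0 = 0
  col t3: 0·-4 + 1·0 + -1·0 + -4·0 + 0·4 = 0
  col t4: 0·1 + 0·2 + 1·0 + -1·0 + -4·0 + 0·-2 = 0
  col t5: 0·2 + 0·-4 + 1·0 + -1·0 + -4·0 = 0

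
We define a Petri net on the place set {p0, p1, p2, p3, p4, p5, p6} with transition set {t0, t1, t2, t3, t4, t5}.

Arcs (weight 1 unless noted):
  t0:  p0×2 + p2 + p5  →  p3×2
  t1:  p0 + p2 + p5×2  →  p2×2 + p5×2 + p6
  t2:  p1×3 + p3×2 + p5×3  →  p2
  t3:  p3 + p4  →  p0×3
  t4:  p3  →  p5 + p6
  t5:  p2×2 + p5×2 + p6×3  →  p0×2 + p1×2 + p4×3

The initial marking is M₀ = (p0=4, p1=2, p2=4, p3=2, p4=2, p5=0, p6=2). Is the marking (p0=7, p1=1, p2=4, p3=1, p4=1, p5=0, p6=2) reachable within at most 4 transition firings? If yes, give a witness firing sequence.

NO — not reachable within 4 firings

depth 0: 1 marking
depth 1: 3 markings reached so far
depth 2: 7 markings reached so far
depth 3: 11 markings reached so far
depth 4: 18 markings reached so far
target is not among the 18 markings reachable within 4 steps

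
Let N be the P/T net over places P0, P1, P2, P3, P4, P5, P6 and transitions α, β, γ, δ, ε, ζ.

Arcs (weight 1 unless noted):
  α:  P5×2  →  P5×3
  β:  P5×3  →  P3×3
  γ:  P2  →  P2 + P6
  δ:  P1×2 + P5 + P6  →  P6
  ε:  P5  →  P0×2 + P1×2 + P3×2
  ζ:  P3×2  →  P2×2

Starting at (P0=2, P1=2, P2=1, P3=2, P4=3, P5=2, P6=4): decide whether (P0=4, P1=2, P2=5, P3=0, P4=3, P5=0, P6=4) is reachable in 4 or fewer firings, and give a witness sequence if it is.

step 1: fire δ:  (P0=2, P1=2, P2=1, P3=2, P4=3, P5=2, P6=4) → (P0=2, P1=0, P2=1, P3=2, P4=3, P5=1, P6=4)
step 2: fire ε:  (P0=2, P1=0, P2=1, P3=2, P4=3, P5=1, P6=4) → (P0=4, P1=2, P2=1, P3=4, P4=3, P5=0, P6=4)
step 3: fire ζ:  (P0=4, P1=2, P2=1, P3=4, P4=3, P5=0, P6=4) → (P0=4, P1=2, P2=3, P3=2, P4=3, P5=0, P6=4)
step 4: fire ζ:  (P0=4, P1=2, P2=3, P3=2, P4=3, P5=0, P6=4) → (P0=4, P1=2, P2=5, P3=0, P4=3, P5=0, P6=4)

YES — reachable via ⟨δ, ε, ζ, ζ⟩ (4 firings)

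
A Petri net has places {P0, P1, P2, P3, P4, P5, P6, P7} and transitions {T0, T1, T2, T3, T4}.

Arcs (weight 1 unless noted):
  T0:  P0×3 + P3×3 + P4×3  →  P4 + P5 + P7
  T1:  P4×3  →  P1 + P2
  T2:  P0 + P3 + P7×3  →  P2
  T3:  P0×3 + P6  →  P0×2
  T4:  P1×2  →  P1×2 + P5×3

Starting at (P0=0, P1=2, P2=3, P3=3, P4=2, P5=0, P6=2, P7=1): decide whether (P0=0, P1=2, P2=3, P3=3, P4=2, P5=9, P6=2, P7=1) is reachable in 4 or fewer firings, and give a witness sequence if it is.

step 1: fire T4:  (P0=0, P1=2, P2=3, P3=3, P4=2, P5=0, P6=2, P7=1) → (P0=0, P1=2, P2=3, P3=3, P4=2, P5=3, P6=2, P7=1)
step 2: fire T4:  (P0=0, P1=2, P2=3, P3=3, P4=2, P5=3, P6=2, P7=1) → (P0=0, P1=2, P2=3, P3=3, P4=2, P5=6, P6=2, P7=1)
step 3: fire T4:  (P0=0, P1=2, P2=3, P3=3, P4=2, P5=6, P6=2, P7=1) → (P0=0, P1=2, P2=3, P3=3, P4=2, P5=9, P6=2, P7=1)

YES — reachable via ⟨T4, T4, T4⟩ (3 firings)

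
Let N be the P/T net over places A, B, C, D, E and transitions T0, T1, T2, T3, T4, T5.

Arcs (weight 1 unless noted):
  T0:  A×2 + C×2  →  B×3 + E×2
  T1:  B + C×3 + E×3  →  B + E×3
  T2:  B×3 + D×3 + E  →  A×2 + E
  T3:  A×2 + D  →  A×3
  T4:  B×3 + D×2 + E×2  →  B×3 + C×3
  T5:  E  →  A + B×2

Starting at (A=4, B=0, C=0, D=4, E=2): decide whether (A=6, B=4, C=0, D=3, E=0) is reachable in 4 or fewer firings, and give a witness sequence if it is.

depth 0: 1 marking
depth 1: 3 markings reached so far
depth 2: 6 markings reached so far
depth 3: 9 markings reached so far
depth 4: 12 markings reached so far
target is not among the 12 markings reachable within 4 steps

NO — not reachable within 4 firings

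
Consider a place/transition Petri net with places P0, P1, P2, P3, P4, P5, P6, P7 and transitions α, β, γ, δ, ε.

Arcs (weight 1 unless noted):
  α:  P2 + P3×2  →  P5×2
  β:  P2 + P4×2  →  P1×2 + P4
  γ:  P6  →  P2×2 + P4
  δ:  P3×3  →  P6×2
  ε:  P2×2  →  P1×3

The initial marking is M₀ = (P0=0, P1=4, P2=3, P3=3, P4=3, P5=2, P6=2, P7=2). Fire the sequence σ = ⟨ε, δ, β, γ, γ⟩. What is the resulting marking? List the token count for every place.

step 1: fire ε:  (P0=0, P1=4, P2=3, P3=3, P4=3, P5=2, P6=2, P7=2) → (P0=0, P1=7, P2=1, P3=3, P4=3, P5=2, P6=2, P7=2)
step 2: fire δ:  (P0=0, P1=7, P2=1, P3=3, P4=3, P5=2, P6=2, P7=2) → (P0=0, P1=7, P2=1, P3=0, P4=3, P5=2, P6=4, P7=2)
step 3: fire β:  (P0=0, P1=7, P2=1, P3=0, P4=3, P5=2, P6=4, P7=2) → (P0=0, P1=9, P2=0, P3=0, P4=2, P5=2, P6=4, P7=2)
step 4: fire γ:  (P0=0, P1=9, P2=0, P3=0, P4=2, P5=2, P6=4, P7=2) → (P0=0, P1=9, P2=2, P3=0, P4=3, P5=2, P6=3, P7=2)
step 5: fire γ:  (P0=0, P1=9, P2=2, P3=0, P4=3, P5=2, P6=3, P7=2) → (P0=0, P1=9, P2=4, P3=0, P4=4, P5=2, P6=2, P7=2)

(P0=0, P1=9, P2=4, P3=0, P4=4, P5=2, P6=2, P7=2)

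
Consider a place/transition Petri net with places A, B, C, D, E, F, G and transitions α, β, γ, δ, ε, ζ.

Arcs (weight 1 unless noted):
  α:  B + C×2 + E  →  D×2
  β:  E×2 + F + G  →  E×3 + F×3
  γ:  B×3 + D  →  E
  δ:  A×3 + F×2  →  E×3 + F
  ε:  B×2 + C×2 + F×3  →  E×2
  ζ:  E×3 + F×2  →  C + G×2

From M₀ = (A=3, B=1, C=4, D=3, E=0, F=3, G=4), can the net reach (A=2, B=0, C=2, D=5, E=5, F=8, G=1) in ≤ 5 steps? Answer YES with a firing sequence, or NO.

NO — not reachable within 5 firings

depth 0: 1 marking
depth 1: 2 markings reached so far
depth 2: 5 markings reached so far
depth 3: 8 markings reached so far
depth 4: 12 markings reached so far
depth 5: 16 markings reached so far
target is not among the 16 markings reachable within 5 steps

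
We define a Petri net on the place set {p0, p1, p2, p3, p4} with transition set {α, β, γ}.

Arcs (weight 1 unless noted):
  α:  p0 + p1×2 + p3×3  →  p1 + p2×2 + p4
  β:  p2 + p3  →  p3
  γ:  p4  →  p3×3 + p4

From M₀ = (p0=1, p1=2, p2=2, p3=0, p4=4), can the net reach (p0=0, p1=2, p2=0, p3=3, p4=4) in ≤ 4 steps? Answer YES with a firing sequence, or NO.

depth 0: 1 marking
depth 1: 2 markings reached so far
depth 2: 5 markings reached so far
depth 3: 10 markings reached so far
depth 4: 16 markings reached so far
target is not among the 16 markings reachable within 4 steps

NO — not reachable within 4 firings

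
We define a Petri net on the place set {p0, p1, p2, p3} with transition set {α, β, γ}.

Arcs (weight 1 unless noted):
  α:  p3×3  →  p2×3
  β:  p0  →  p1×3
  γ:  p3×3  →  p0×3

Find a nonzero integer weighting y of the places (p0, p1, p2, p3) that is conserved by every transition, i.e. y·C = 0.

y = (p0:3, p1:1, p2:3, p3:3)

Incidence matrix C (rows=places, cols=transitions):
        α    β    γ
   p0   0   -1    3
   p1   0    3    0
   p2   3    0    0
   p3  -3    0   -3

Candidate y = [3, 1, 3, 3]; check y·C column-wise:
  col α: 3·0 + 1·0 + 3·3 + 3·-3 = 0
  col β: 3·-1 + 1·3 + 3·0 + 3·0 = 0
  col γ: 3·3 + 1·0 + 3·0 + 3·-3 = 0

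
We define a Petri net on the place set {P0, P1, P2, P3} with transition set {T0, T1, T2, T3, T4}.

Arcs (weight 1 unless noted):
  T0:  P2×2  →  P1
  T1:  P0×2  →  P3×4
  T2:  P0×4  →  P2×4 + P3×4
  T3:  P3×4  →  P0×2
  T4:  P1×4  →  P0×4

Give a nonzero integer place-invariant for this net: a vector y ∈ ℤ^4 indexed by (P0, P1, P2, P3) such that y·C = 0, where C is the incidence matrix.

y = (P0:2, P1:2, P2:1, P3:1)

Incidence matrix C (rows=places, cols=transitions):
       T0   T1   T2   T3   T4
   P0   0   -2   -4    2    4
   P1   1    0    0    0   -4
   P2  -2    0    4    0    0
   P3   0    4    4   -4    0

Candidate y = [2, 2, 1, 1]; check y·C column-wise:
  col T0: 2·0 + 2·1 + 1·-2 + 1·0 = 0
  col T1: 2·-2 + 2·0 + 1·0 + 1·4 = 0
  col T2: 2·-4 + 2·0 + 1·4 + 1·4 = 0
  col T3: 2·2 + 2·0 + 1·0 + 1·-4 = 0
  col T4: 2·4 + 2·-4 + 1·0 + 1·0 = 0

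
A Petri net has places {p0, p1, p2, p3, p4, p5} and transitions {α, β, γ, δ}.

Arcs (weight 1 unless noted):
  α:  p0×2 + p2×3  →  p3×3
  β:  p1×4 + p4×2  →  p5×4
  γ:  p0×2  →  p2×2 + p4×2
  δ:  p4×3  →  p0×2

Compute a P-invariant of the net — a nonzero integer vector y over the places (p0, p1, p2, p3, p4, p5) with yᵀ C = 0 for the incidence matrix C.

y = (p0:3, p1:-1, p2:1, p3:3, p4:2, p5:0)

Incidence matrix C (rows=places, cols=transitions):
        α    β    γ    δ
   p0  -2    0   -2    2
   p1   0   -4    0    0
   p2  -3    0    2    0
   p3   3    0    0    0
   p4   0   -2    2   -3
   p5   0    4    0    0

Candidate y = [3, -1, 1, 3, 2, 0]; check y·C column-wise:
  col α: 3·-2 + -1·0 + 1·-3 + 3·3 + 2·0 = 0
  col β: 3·0 + -1·-4 + 1·0 + 3·0 + 2·-2 + 0·4 = 0
  col γ: 3·-2 + -1·0 + 1·2 + 3·0 + 2·2 = 0
  col δ: 3·2 + -1·0 + 1·0 + 3·0 + 2·-3 = 0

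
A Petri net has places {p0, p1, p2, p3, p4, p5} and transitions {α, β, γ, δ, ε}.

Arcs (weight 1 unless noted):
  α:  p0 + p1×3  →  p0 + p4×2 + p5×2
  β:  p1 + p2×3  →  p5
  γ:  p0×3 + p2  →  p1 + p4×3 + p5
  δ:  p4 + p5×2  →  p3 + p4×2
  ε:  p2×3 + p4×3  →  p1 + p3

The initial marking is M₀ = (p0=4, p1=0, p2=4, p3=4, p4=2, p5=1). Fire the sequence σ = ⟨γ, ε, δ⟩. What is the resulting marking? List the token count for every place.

step 1: fire γ:  (p0=4, p1=0, p2=4, p3=4, p4=2, p5=1) → (p0=1, p1=1, p2=3, p3=4, p4=5, p5=2)
step 2: fire ε:  (p0=1, p1=1, p2=3, p3=4, p4=5, p5=2) → (p0=1, p1=2, p2=0, p3=5, p4=2, p5=2)
step 3: fire δ:  (p0=1, p1=2, p2=0, p3=5, p4=2, p5=2) → (p0=1, p1=2, p2=0, p3=6, p4=3, p5=0)

(p0=1, p1=2, p2=0, p3=6, p4=3, p5=0)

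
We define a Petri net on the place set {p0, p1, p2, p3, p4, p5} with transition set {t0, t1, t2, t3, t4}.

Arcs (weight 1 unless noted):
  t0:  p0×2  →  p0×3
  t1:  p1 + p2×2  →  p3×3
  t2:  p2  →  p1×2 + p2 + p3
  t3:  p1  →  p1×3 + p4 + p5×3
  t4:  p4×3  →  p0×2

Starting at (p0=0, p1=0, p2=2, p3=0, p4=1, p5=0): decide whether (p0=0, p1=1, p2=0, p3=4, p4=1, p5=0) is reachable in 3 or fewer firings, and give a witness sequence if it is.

YES — reachable via ⟨t2, t1⟩ (2 firings)

step 1: fire t2:  (p0=0, p1=0, p2=2, p3=0, p4=1, p5=0) → (p0=0, p1=2, p2=2, p3=1, p4=1, p5=0)
step 2: fire t1:  (p0=0, p1=2, p2=2, p3=1, p4=1, p5=0) → (p0=0, p1=1, p2=0, p3=4, p4=1, p5=0)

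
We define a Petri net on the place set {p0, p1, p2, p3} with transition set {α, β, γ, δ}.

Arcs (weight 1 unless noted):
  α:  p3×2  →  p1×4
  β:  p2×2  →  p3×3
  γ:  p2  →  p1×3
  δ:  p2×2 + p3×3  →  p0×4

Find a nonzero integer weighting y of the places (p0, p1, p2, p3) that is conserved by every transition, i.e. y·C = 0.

Incidence matrix C (rows=places, cols=transitions):
        α    β    γ    δ
   p0   0    0    0    4
   p1   4    0    3    0
   p2   0   -2   -1   -2
   p3  -2    3    0   -3

Candidate y = [3, 1, 3, 2]; check y·C column-wise:
  col α: 3·0 + 1·4 + 3·0 + 2·-2 = 0
  col β: 3·0 + 1·0 + 3·-2 + 2·3 = 0
  col γ: 3·0 + 1·3 + 3·-1 + 2·0 = 0
  col δ: 3·4 + 1·0 + 3·-2 + 2·-3 = 0

y = (p0:3, p1:1, p2:3, p3:2)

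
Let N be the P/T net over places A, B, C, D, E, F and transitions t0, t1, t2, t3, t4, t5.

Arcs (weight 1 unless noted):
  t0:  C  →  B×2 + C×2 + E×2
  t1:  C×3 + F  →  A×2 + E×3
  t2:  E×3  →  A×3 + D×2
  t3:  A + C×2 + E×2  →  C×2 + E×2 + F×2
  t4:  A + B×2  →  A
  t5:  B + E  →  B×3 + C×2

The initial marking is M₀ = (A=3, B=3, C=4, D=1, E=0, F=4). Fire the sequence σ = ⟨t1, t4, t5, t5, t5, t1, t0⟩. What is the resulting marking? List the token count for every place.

(A=7, B=9, C=5, D=1, E=5, F=2)

step 1: fire t1:  (A=3, B=3, C=4, D=1, E=0, F=4) → (A=5, B=3, C=1, D=1, E=3, F=3)
step 2: fire t4:  (A=5, B=3, C=1, D=1, E=3, F=3) → (A=5, B=1, C=1, D=1, E=3, F=3)
step 3: fire t5:  (A=5, B=1, C=1, D=1, E=3, F=3) → (A=5, B=3, C=3, D=1, E=2, F=3)
step 4: fire t5:  (A=5, B=3, C=3, D=1, E=2, F=3) → (A=5, B=5, C=5, D=1, E=1, F=3)
step 5: fire t5:  (A=5, B=5, C=5, D=1, E=1, F=3) → (A=5, B=7, C=7, D=1, E=0, F=3)
step 6: fire t1:  (A=5, B=7, C=7, D=1, E=0, F=3) → (A=7, B=7, C=4, D=1, E=3, F=2)
step 7: fire t0:  (A=7, B=7, C=4, D=1, E=3, F=2) → (A=7, B=9, C=5, D=1, E=5, F=2)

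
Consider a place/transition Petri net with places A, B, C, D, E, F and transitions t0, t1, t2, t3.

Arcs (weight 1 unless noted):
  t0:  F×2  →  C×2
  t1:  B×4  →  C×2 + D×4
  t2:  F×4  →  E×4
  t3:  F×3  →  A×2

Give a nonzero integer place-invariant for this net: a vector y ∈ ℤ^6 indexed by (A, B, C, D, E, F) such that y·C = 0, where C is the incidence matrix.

y = (A:0, B:1, C:0, D:1, E:0, F:0)

Incidence matrix C (rows=places, cols=transitions):
       t0   t1   t2   t3
    A   0    0    0    2
    B   0   -4    0    0
    C   2    2    0    0
    D   0    4    0    0
    E   0    0    4    0
    F  -2    0   -4   -3

Candidate y = [0, 1, 0, 1, 0, 0]; check y·C column-wise:
  col t0: 1·0 + 0·2 + 1·0 + 0·-2 = 0
  col t1: 1·-4 + 0·2 + 1·4 = 0
  col t2: 1·0 + 1·0 + 0·4 + 0·-4 = 0
  col t3: 0·2 + 1·0 + 1·0 + 0·-3 = 0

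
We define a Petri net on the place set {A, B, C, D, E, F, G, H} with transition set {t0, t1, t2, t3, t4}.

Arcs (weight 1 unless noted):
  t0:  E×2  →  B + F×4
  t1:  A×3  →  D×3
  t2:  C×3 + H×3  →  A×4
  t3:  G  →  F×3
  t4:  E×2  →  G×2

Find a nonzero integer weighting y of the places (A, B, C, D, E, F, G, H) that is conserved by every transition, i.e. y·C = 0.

y = (A:3, B:0, C:4, D:3, E:0, F:0, G:0, H:0)

Incidence matrix C (rows=places, cols=transitions):
       t0   t1   t2   t3   t4
    A   0   -3    4    0    0
    B   1    0    0    0    0
    C   0    0   -3    0    0
    D   0    3    0    0    0
    E  -2    0    0    0   -2
    F   4    0    0    3    0
    G   0    0    0   -1    2
    H   0    0   -3    0    0

Candidate y = [3, 0, 4, 3, 0, 0, 0, 0]; check y·C column-wise:
  col t0: 3·0 + 0·1 + 4·0 + 3·0 + 0·-2 + 0·4 = 0
  col t1: 3·-3 + 4·0 + 3·3 = 0
  col t2: 3·4 + 4·-3 + 3·0 + 0·-3 = 0
  col t3: 3·0 + 4·0 + 3·0 + 0·3 + 0·-1 = 0
  col t4: 3·0 + 4·0 + 3·0 + 0·-2 + 0·2 = 0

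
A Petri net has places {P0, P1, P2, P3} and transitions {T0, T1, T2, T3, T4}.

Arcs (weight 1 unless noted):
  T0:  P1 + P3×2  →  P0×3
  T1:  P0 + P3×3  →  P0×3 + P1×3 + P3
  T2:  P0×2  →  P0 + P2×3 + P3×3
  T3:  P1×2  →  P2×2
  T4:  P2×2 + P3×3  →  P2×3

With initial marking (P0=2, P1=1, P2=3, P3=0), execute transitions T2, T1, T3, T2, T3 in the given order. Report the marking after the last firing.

step 1: fire T2:  (P0=2, P1=1, P2=3, P3=0) → (P0=1, P1=1, P2=6, P3=3)
step 2: fire T1:  (P0=1, P1=1, P2=6, P3=3) → (P0=3, P1=4, P2=6, P3=1)
step 3: fire T3:  (P0=3, P1=4, P2=6, P3=1) → (P0=3, P1=2, P2=8, P3=1)
step 4: fire T2:  (P0=3, P1=2, P2=8, P3=1) → (P0=2, P1=2, P2=11, P3=4)
step 5: fire T3:  (P0=2, P1=2, P2=11, P3=4) → (P0=2, P1=0, P2=13, P3=4)

(P0=2, P1=0, P2=13, P3=4)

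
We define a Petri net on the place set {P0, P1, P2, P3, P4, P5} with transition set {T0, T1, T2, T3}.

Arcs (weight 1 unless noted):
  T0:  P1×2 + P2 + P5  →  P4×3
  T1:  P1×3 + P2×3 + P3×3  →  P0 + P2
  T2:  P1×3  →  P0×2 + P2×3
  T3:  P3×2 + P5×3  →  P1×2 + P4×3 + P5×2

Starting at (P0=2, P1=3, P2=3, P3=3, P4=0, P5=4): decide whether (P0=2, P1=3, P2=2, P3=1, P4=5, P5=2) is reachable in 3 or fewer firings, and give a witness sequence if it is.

NO — not reachable within 3 firings

depth 0: 1 marking
depth 1: 5 markings reached so far
depth 2: 7 markings reached so far
depth 3: 9 markings reached so far
target is not among the 9 markings reachable within 3 steps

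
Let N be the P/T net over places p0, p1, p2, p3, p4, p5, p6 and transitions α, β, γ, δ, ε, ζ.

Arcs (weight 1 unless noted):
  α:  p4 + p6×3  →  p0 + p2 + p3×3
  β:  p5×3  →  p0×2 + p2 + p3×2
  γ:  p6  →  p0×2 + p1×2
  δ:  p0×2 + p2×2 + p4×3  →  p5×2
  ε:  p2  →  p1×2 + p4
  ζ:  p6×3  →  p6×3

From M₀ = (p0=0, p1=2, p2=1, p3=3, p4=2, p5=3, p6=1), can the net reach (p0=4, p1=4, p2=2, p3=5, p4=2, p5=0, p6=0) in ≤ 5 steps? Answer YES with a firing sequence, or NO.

step 1: fire β:  (p0=0, p1=2, p2=1, p3=3, p4=2, p5=3, p6=1) → (p0=2, p1=2, p2=2, p3=5, p4=2, p5=0, p6=1)
step 2: fire γ:  (p0=2, p1=2, p2=2, p3=5, p4=2, p5=0, p6=1) → (p0=4, p1=4, p2=2, p3=5, p4=2, p5=0, p6=0)

YES — reachable via ⟨β, γ⟩ (2 firings)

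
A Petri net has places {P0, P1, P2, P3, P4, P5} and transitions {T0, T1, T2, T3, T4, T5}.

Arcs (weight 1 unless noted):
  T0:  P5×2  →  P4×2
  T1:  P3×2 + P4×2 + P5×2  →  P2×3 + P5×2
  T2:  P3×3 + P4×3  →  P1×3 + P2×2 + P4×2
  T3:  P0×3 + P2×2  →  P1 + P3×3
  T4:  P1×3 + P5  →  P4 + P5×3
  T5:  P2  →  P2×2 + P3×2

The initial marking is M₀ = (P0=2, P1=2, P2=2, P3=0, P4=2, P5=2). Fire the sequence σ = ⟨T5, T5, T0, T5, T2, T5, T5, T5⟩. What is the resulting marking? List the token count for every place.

(P0=2, P1=5, P2=10, P3=9, P4=3, P5=0)

step 1: fire T5:  (P0=2, P1=2, P2=2, P3=0, P4=2, P5=2) → (P0=2, P1=2, P2=3, P3=2, P4=2, P5=2)
step 2: fire T5:  (P0=2, P1=2, P2=3, P3=2, P4=2, P5=2) → (P0=2, P1=2, P2=4, P3=4, P4=2, P5=2)
step 3: fire T0:  (P0=2, P1=2, P2=4, P3=4, P4=2, P5=2) → (P0=2, P1=2, P2=4, P3=4, P4=4, P5=0)
step 4: fire T5:  (P0=2, P1=2, P2=4, P3=4, P4=4, P5=0) → (P0=2, P1=2, P2=5, P3=6, P4=4, P5=0)
step 5: fire T2:  (P0=2, P1=2, P2=5, P3=6, P4=4, P5=0) → (P0=2, P1=5, P2=7, P3=3, P4=3, P5=0)
step 6: fire T5:  (P0=2, P1=5, P2=7, P3=3, P4=3, P5=0) → (P0=2, P1=5, P2=8, P3=5, P4=3, P5=0)
step 7: fire T5:  (P0=2, P1=5, P2=8, P3=5, P4=3, P5=0) → (P0=2, P1=5, P2=9, P3=7, P4=3, P5=0)
step 8: fire T5:  (P0=2, P1=5, P2=9, P3=7, P4=3, P5=0) → (P0=2, P1=5, P2=10, P3=9, P4=3, P5=0)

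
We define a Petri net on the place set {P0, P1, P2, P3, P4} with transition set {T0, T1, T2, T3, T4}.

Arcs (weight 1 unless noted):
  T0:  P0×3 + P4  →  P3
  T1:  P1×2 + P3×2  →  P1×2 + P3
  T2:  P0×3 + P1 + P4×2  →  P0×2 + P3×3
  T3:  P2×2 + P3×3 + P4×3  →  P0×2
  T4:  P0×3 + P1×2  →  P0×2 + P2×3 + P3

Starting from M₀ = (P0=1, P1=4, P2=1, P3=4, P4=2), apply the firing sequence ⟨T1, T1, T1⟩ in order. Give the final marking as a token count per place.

(P0=1, P1=4, P2=1, P3=1, P4=2)

step 1: fire T1:  (P0=1, P1=4, P2=1, P3=4, P4=2) → (P0=1, P1=4, P2=1, P3=3, P4=2)
step 2: fire T1:  (P0=1, P1=4, P2=1, P3=3, P4=2) → (P0=1, P1=4, P2=1, P3=2, P4=2)
step 3: fire T1:  (P0=1, P1=4, P2=1, P3=2, P4=2) → (P0=1, P1=4, P2=1, P3=1, P4=2)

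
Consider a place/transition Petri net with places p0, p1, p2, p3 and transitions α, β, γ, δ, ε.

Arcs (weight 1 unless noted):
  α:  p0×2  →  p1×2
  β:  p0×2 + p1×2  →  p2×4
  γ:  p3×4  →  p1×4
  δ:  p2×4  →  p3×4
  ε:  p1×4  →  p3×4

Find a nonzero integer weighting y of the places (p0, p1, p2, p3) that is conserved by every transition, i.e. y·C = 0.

y = (p0:1, p1:1, p2:1, p3:1)

Incidence matrix C (rows=places, cols=transitions):
        α    β    γ    δ    ε
   p0  -2   -2    0    0    0
   p1   2   -2    4    0   -4
   p2   0    4    0   -4    0
   p3   0    0   -4    4    4

Candidate y = [1, 1, 1, 1]; check y·C column-wise:
  col α: 1·-2 + 1·2 + 1·0 + 1·0 = 0
  col β: 1·-2 + 1·-2 + 1·4 + 1·0 = 0
  col γ: 1·0 + 1·4 + 1·0 + 1·-4 = 0
  col δ: 1·0 + 1·0 + 1·-4 + 1·4 = 0
  col ε: 1·0 + 1·-4 + 1·0 + 1·4 = 0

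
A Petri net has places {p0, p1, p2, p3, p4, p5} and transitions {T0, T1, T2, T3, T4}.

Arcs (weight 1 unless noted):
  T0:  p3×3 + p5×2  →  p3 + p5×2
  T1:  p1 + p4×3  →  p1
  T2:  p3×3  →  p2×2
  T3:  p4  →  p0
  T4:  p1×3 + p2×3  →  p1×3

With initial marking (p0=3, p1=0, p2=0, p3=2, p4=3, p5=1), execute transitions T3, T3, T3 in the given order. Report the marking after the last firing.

(p0=6, p1=0, p2=0, p3=2, p4=0, p5=1)

step 1: fire T3:  (p0=3, p1=0, p2=0, p3=2, p4=3, p5=1) → (p0=4, p1=0, p2=0, p3=2, p4=2, p5=1)
step 2: fire T3:  (p0=4, p1=0, p2=0, p3=2, p4=2, p5=1) → (p0=5, p1=0, p2=0, p3=2, p4=1, p5=1)
step 3: fire T3:  (p0=5, p1=0, p2=0, p3=2, p4=1, p5=1) → (p0=6, p1=0, p2=0, p3=2, p4=0, p5=1)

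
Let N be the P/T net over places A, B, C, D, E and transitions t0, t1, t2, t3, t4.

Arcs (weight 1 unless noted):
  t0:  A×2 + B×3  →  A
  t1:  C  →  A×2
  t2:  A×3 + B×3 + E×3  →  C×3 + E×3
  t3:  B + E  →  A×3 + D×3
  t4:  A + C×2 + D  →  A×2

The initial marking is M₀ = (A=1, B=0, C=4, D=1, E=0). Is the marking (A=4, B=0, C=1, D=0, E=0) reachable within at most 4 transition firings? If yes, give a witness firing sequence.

step 1: fire t1:  (A=1, B=0, C=4, D=1, E=0) → (A=3, B=0, C=3, D=1, E=0)
step 2: fire t4:  (A=3, B=0, C=3, D=1, E=0) → (A=4, B=0, C=1, D=0, E=0)

YES — reachable via ⟨t1, t4⟩ (2 firings)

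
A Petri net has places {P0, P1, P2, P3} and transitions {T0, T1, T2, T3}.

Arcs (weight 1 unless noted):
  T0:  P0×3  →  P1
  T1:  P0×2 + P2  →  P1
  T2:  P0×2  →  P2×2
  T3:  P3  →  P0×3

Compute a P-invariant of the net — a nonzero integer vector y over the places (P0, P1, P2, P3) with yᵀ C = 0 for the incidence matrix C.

y = (P0:1, P1:3, P2:1, P3:3)

Incidence matrix C (rows=places, cols=transitions):
       T0   T1   T2   T3
   P0  -3   -2   -2    3
   P1   1    1    0    0
   P2   0   -1    2    0
   P3   0    0    0   -1

Candidate y = [1, 3, 1, 3]; check y·C column-wise:
  col T0: 1·-3 + 3·1 + 1·0 + 3·0 = 0
  col T1: 1·-2 + 3·1 + 1·-1 + 3·0 = 0
  col T2: 1·-2 + 3·0 + 1·2 + 3·0 = 0
  col T3: 1·3 + 3·0 + 1·0 + 3·-1 = 0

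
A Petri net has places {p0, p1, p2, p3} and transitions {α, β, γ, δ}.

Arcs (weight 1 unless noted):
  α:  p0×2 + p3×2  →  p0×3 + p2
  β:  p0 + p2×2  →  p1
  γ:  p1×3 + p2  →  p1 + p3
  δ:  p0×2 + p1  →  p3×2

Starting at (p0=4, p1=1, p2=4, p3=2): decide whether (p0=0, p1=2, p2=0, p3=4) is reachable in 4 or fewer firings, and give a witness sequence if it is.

step 1: fire β:  (p0=4, p1=1, p2=4, p3=2) → (p0=3, p1=2, p2=2, p3=2)
step 2: fire β:  (p0=3, p1=2, p2=2, p3=2) → (p0=2, p1=3, p2=0, p3=2)
step 3: fire δ:  (p0=2, p1=3, p2=0, p3=2) → (p0=0, p1=2, p2=0, p3=4)

YES — reachable via ⟨β, β, δ⟩ (3 firings)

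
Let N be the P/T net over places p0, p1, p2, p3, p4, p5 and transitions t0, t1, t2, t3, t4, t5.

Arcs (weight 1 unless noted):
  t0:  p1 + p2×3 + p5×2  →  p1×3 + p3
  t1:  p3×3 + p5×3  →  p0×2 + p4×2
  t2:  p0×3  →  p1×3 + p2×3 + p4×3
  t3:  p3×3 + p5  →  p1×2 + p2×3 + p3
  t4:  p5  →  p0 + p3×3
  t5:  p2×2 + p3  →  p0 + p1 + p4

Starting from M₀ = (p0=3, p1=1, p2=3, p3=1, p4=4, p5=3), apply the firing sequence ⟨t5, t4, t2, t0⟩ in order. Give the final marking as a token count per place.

step 1: fire t5:  (p0=3, p1=1, p2=3, p3=1, p4=4, p5=3) → (p0=4, p1=2, p2=1, p3=0, p4=5, p5=3)
step 2: fire t4:  (p0=4, p1=2, p2=1, p3=0, p4=5, p5=3) → (p0=5, p1=2, p2=1, p3=3, p4=5, p5=2)
step 3: fire t2:  (p0=5, p1=2, p2=1, p3=3, p4=5, p5=2) → (p0=2, p1=5, p2=4, p3=3, p4=8, p5=2)
step 4: fire t0:  (p0=2, p1=5, p2=4, p3=3, p4=8, p5=2) → (p0=2, p1=7, p2=1, p3=4, p4=8, p5=0)

(p0=2, p1=7, p2=1, p3=4, p4=8, p5=0)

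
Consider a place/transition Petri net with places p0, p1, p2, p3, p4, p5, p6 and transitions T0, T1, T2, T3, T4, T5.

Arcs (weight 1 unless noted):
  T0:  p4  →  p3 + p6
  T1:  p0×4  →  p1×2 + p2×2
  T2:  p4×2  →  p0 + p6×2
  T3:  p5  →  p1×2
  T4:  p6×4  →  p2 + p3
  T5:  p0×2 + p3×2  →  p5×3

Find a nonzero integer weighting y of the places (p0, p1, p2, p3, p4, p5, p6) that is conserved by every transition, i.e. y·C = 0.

Incidence matrix C (rows=places, cols=transitions):
       T0   T1   T2   T3   T4   T5
   p0   0   -4    1    0    0   -2
   p1   0    2    0    2    0    0
   p2   0    2    0    0    1    0
   p3   1    0    0    0    1   -2
   p4  -1    0   -2    0    0    0
   p5   0    0    0   -1    0    3
   p6   1    0    2    0   -4    0

Candidate y = [2, 1, 3, 1, 2, 2, 1]; check y·C column-wise:
  col T0: 2·0 + 1·0 + 3·0 + 1·1 + 2·-1 + 2·0 + 1·1 = 0
  col T1: 2·-4 + 1·2 + 3·2 + 1·0 + 2·0 + 2·0 + 1·0 = 0
  col T2: 2·1 + 1·0 + 3·0 + 1·0 + 2·-2 + 2·0 + 1·2 = 0
  col T3: 2·0 + 1·2 + 3·0 + 1·0 + 2·0 + 2·-1 + 1·0 = 0
  col T4: 2·0 + 1·0 + 3·1 + 1·1 + 2·0 + 2·0 + 1·-4 = 0
  col T5: 2·-2 + 1·0 + 3·0 + 1·-2 + 2·0 + 2·3 + 1·0 = 0

y = (p0:2, p1:1, p2:3, p3:1, p4:2, p5:2, p6:1)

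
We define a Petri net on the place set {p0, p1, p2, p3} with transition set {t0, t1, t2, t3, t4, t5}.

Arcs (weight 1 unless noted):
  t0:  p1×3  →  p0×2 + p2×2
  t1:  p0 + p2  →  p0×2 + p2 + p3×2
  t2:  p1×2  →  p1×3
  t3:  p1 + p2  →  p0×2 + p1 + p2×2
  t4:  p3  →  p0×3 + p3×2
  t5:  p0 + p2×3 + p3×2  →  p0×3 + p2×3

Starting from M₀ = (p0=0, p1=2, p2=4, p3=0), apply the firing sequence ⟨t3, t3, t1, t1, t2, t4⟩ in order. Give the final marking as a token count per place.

(p0=9, p1=3, p2=6, p3=5)

step 1: fire t3:  (p0=0, p1=2, p2=4, p3=0) → (p0=2, p1=2, p2=5, p3=0)
step 2: fire t3:  (p0=2, p1=2, p2=5, p3=0) → (p0=4, p1=2, p2=6, p3=0)
step 3: fire t1:  (p0=4, p1=2, p2=6, p3=0) → (p0=5, p1=2, p2=6, p3=2)
step 4: fire t1:  (p0=5, p1=2, p2=6, p3=2) → (p0=6, p1=2, p2=6, p3=4)
step 5: fire t2:  (p0=6, p1=2, p2=6, p3=4) → (p0=6, p1=3, p2=6, p3=4)
step 6: fire t4:  (p0=6, p1=3, p2=6, p3=4) → (p0=9, p1=3, p2=6, p3=5)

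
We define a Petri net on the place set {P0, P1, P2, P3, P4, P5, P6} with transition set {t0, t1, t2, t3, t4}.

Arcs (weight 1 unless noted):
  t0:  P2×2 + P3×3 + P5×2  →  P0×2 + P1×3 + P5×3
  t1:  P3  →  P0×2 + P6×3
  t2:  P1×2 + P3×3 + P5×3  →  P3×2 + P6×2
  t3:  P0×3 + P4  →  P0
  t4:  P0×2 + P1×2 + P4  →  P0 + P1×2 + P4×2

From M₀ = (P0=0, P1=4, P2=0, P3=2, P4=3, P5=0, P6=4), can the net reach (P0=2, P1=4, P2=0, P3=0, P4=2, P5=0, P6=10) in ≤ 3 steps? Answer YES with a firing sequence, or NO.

YES — reachable via ⟨t1, t1, t3⟩ (3 firings)

step 1: fire t1:  (P0=0, P1=4, P2=0, P3=2, P4=3, P5=0, P6=4) → (P0=2, P1=4, P2=0, P3=1, P4=3, P5=0, P6=7)
step 2: fire t1:  (P0=2, P1=4, P2=0, P3=1, P4=3, P5=0, P6=7) → (P0=4, P1=4, P2=0, P3=0, P4=3, P5=0, P6=10)
step 3: fire t3:  (P0=4, P1=4, P2=0, P3=0, P4=3, P5=0, P6=10) → (P0=2, P1=4, P2=0, P3=0, P4=2, P5=0, P6=10)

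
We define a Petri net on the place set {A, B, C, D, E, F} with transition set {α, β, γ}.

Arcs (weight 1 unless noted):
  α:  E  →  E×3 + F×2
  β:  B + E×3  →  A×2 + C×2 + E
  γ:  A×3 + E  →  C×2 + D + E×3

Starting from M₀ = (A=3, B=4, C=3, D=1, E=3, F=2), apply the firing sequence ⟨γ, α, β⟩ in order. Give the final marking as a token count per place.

step 1: fire γ:  (A=3, B=4, C=3, D=1, E=3, F=2) → (A=0, B=4, C=5, D=2, E=5, F=2)
step 2: fire α:  (A=0, B=4, C=5, D=2, E=5, F=2) → (A=0, B=4, C=5, D=2, E=7, F=4)
step 3: fire β:  (A=0, B=4, C=5, D=2, E=7, F=4) → (A=2, B=3, C=7, D=2, E=5, F=4)

(A=2, B=3, C=7, D=2, E=5, F=4)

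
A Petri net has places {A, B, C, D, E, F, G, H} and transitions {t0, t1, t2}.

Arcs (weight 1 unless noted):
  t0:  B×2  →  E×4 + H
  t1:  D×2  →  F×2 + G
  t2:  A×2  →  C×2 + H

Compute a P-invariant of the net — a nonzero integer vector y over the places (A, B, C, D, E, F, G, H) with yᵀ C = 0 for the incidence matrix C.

Incidence matrix C (rows=places, cols=transitions):
       t0   t1   t2
    A   0    0   -2
    B  -2    0    0
    C   0    0    2
    D   0   -2    0
    E   4    0    0
    F   0    2    0
    G   0    1    0
    H   1    0    1

Candidate y = [1, 0, 1, 0, 0, 0, 0, 0]; check y·C column-wise:
  col t0: 1·0 + 0·-2 + 1·0 + 0·4 + 0·1 = 0
  col t1: 1·0 + 1·0 + 0·-2 + 0·2 + 0·1 = 0
  col t2: 1·-2 + 1·2 + 0·1 = 0

y = (A:1, B:0, C:1, D:0, E:0, F:0, G:0, H:0)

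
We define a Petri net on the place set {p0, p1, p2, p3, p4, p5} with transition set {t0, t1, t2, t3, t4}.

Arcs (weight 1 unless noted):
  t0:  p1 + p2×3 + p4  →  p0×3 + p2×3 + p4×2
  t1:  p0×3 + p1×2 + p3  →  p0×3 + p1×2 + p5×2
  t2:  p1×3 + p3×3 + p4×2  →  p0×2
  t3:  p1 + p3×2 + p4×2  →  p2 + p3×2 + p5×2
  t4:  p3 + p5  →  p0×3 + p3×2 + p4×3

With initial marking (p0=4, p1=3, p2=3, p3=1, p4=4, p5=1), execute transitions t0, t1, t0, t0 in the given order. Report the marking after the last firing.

(p0=13, p1=0, p2=3, p3=0, p4=7, p5=3)

step 1: fire t0:  (p0=4, p1=3, p2=3, p3=1, p4=4, p5=1) → (p0=7, p1=2, p2=3, p3=1, p4=5, p5=1)
step 2: fire t1:  (p0=7, p1=2, p2=3, p3=1, p4=5, p5=1) → (p0=7, p1=2, p2=3, p3=0, p4=5, p5=3)
step 3: fire t0:  (p0=7, p1=2, p2=3, p3=0, p4=5, p5=3) → (p0=10, p1=1, p2=3, p3=0, p4=6, p5=3)
step 4: fire t0:  (p0=10, p1=1, p2=3, p3=0, p4=6, p5=3) → (p0=13, p1=0, p2=3, p3=0, p4=7, p5=3)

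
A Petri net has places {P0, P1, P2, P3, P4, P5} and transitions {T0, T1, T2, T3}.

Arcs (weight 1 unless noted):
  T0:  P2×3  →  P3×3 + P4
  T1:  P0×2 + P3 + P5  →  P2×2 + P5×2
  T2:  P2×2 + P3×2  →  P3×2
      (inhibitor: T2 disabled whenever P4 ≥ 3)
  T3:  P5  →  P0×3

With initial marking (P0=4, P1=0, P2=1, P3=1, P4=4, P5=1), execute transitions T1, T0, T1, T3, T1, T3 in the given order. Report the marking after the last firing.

(P0=4, P1=0, P2=4, P3=1, P4=5, P5=2)

step 1: fire T1:  (P0=4, P1=0, P2=1, P3=1, P4=4, P5=1) → (P0=2, P1=0, P2=3, P3=0, P4=4, P5=2)
step 2: fire T0:  (P0=2, P1=0, P2=3, P3=0, P4=4, P5=2) → (P0=2, P1=0, P2=0, P3=3, P4=5, P5=2)
step 3: fire T1:  (P0=2, P1=0, P2=0, P3=3, P4=5, P5=2) → (P0=0, P1=0, P2=2, P3=2, P4=5, P5=3)
step 4: fire T3:  (P0=0, P1=0, P2=2, P3=2, P4=5, P5=3) → (P0=3, P1=0, P2=2, P3=2, P4=5, P5=2)
step 5: fire T1:  (P0=3, P1=0, P2=2, P3=2, P4=5, P5=2) → (P0=1, P1=0, P2=4, P3=1, P4=5, P5=3)
step 6: fire T3:  (P0=1, P1=0, P2=4, P3=1, P4=5, P5=3) → (P0=4, P1=0, P2=4, P3=1, P4=5, P5=2)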